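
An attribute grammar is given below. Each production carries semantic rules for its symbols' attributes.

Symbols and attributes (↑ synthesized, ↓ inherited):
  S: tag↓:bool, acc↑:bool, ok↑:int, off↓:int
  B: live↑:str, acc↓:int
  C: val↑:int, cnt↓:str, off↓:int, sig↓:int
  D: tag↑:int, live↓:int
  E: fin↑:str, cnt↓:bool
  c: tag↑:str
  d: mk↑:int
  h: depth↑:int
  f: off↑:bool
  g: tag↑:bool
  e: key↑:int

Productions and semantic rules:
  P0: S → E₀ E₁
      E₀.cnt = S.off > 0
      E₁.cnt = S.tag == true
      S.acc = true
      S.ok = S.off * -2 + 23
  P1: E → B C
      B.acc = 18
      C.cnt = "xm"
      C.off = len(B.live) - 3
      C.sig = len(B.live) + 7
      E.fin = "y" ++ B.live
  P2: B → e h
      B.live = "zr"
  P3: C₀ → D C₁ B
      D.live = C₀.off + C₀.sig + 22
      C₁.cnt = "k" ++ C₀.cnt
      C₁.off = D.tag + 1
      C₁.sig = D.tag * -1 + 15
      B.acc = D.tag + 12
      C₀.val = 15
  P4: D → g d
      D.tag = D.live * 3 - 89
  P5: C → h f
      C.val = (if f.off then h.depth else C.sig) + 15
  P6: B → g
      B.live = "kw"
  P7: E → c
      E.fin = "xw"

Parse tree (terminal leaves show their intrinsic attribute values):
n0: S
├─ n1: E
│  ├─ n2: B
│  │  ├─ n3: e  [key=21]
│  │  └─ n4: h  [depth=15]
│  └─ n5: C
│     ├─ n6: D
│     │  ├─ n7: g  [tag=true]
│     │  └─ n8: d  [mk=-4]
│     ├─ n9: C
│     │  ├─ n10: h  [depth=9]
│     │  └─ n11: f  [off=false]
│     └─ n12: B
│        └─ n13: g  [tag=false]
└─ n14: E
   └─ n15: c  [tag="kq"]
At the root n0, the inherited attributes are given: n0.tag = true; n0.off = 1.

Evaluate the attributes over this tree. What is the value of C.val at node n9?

1. n0.tag = true  [given at root]
2. n0.off = 1  [given at root]
3. n1.cnt = true  [S.off > 0]
4. n2.acc = 18  [18]
5. n3.key = 21  [terminal]
6. n4.depth = 15  [terminal]
7. n2.live = "zr"  ["zr"]
8. n5.cnt = "xm"  ["xm"]
9. n5.off = -1  [len(B.live) - 3]
10. n5.sig = 9  [len(B.live) + 7]
11. n6.live = 30  [C₀.off + C₀.sig + 22]
12. n7.tag = true  [terminal]
13. n8.mk = -4  [terminal]
14. n6.tag = 1  [D.live * 3 - 89]
15. n9.cnt = "kxm"  ["k" ++ C₀.cnt]
16. n9.off = 2  [D.tag + 1]
17. n9.sig = 14  [D.tag * -1 + 15]
18. n10.depth = 9  [terminal]
19. n11.off = false  [terminal]
20. n9.val = 29  [(if f.off then h.depth else C.sig) + 15]
21. n12.acc = 13  [D.tag + 12]
22. n13.tag = false  [terminal]
23. n12.live = "kw"  ["kw"]
24. n5.val = 15  [15]
25. n1.fin = "yzr"  ["y" ++ B.live]
26. n14.cnt = true  [S.tag == true]
27. n15.tag = "kq"  [terminal]
28. n14.fin = "xw"  ["xw"]
29. n0.acc = true  [true]
30. n0.ok = 21  [S.off * -2 + 23]

29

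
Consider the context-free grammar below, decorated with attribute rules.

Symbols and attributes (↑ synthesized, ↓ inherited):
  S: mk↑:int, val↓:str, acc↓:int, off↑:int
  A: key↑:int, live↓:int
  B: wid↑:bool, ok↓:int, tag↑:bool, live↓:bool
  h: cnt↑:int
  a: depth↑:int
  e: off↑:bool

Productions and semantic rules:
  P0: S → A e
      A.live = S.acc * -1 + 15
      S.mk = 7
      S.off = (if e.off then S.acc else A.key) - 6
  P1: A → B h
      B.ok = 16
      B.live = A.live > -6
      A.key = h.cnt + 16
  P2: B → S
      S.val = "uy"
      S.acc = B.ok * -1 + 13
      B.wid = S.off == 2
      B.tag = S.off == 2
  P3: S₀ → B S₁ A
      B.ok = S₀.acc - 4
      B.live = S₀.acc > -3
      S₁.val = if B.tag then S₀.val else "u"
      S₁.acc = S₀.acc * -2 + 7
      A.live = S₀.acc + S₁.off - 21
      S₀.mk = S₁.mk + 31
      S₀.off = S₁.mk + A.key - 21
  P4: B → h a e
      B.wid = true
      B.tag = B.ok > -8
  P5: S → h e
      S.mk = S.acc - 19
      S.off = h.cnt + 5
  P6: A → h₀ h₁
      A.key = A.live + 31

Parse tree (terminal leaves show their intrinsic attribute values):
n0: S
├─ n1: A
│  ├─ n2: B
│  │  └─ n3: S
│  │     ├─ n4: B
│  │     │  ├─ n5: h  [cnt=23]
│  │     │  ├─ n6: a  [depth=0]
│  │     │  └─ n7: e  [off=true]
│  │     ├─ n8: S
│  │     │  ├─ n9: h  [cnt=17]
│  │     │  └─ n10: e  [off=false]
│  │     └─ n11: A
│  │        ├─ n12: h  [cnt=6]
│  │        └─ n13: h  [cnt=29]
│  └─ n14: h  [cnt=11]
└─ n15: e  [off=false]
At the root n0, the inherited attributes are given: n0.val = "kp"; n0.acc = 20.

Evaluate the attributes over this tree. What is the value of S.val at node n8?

"uy"

1. n0.val = "kp"  [given at root]
2. n0.acc = 20  [given at root]
3. n1.live = -5  [S.acc * -1 + 15]
4. n2.ok = 16  [16]
5. n2.live = true  [A.live > -6]
6. n3.val = "uy"  ["uy"]
7. n3.acc = -3  [B.ok * -1 + 13]
8. n4.ok = -7  [S₀.acc - 4]
9. n4.live = false  [S₀.acc > -3]
10. n5.cnt = 23  [terminal]
11. n6.depth = 0  [terminal]
12. n7.off = true  [terminal]
13. n4.wid = true  [true]
14. n4.tag = true  [B.ok > -8]
15. n8.val = "uy"  [if B.tag then S₀.val else "u"]
16. n8.acc = 13  [S₀.acc * -2 + 7]
17. n9.cnt = 17  [terminal]
18. n10.off = false  [terminal]
19. n8.mk = -6  [S.acc - 19]
20. n8.off = 22  [h.cnt + 5]
21. n11.live = -2  [S₀.acc + S₁.off - 21]
22. n12.cnt = 6  [terminal]
23. n13.cnt = 29  [terminal]
24. n11.key = 29  [A.live + 31]
25. n3.mk = 25  [S₁.mk + 31]
26. n3.off = 2  [S₁.mk + A.key - 21]
27. n2.wid = true  [S.off == 2]
28. n2.tag = true  [S.off == 2]
29. n14.cnt = 11  [terminal]
30. n1.key = 27  [h.cnt + 16]
31. n15.off = false  [terminal]
32. n0.mk = 7  [7]
33. n0.off = 21  [(if e.off then S.acc else A.key) - 6]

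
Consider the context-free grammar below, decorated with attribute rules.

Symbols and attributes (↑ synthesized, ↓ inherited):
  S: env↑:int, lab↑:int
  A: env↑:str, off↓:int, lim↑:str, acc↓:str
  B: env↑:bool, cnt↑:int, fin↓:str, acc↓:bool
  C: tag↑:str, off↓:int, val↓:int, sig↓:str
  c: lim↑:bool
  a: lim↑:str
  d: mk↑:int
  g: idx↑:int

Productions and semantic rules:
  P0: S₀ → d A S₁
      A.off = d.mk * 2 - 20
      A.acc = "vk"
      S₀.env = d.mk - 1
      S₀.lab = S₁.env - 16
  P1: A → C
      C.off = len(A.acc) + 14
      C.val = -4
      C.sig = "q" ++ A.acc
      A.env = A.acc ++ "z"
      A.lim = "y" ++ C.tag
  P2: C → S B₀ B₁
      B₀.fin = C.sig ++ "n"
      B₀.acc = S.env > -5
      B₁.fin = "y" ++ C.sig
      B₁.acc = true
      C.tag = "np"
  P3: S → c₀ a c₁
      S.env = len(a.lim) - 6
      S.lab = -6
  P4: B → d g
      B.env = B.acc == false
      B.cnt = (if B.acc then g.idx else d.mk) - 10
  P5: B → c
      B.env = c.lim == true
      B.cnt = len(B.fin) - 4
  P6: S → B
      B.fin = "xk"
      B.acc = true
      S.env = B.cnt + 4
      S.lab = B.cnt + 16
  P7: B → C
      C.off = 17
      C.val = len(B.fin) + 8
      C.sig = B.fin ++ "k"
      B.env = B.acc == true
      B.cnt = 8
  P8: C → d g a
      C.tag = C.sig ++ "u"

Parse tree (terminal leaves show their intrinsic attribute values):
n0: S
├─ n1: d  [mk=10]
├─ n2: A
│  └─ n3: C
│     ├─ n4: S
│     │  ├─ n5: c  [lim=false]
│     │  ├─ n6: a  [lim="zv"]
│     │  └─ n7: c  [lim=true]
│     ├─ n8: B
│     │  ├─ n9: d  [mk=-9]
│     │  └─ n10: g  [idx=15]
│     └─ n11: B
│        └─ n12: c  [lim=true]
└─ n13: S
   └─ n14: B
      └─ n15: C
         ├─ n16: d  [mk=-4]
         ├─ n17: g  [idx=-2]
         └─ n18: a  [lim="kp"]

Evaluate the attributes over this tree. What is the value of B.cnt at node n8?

1. n1.mk = 10  [terminal]
2. n2.off = 0  [d.mk * 2 - 20]
3. n2.acc = "vk"  ["vk"]
4. n3.off = 16  [len(A.acc) + 14]
5. n3.val = -4  [-4]
6. n3.sig = "qvk"  ["q" ++ A.acc]
7. n5.lim = false  [terminal]
8. n6.lim = "zv"  [terminal]
9. n7.lim = true  [terminal]
10. n4.env = -4  [len(a.lim) - 6]
11. n4.lab = -6  [-6]
12. n8.fin = "qvkn"  [C.sig ++ "n"]
13. n8.acc = true  [S.env > -5]
14. n9.mk = -9  [terminal]
15. n10.idx = 15  [terminal]
16. n8.env = false  [B.acc == false]
17. n8.cnt = 5  [(if B.acc then g.idx else d.mk) - 10]
18. n11.fin = "yqvk"  ["y" ++ C.sig]
19. n11.acc = true  [true]
20. n12.lim = true  [terminal]
21. n11.env = true  [c.lim == true]
22. n11.cnt = 0  [len(B.fin) - 4]
23. n3.tag = "np"  ["np"]
24. n2.env = "vkz"  [A.acc ++ "z"]
25. n2.lim = "ynp"  ["y" ++ C.tag]
26. n14.fin = "xk"  ["xk"]
27. n14.acc = true  [true]
28. n15.off = 17  [17]
29. n15.val = 10  [len(B.fin) + 8]
30. n15.sig = "xkk"  [B.fin ++ "k"]
31. n16.mk = -4  [terminal]
32. n17.idx = -2  [terminal]
33. n18.lim = "kp"  [terminal]
34. n15.tag = "xkku"  [C.sig ++ "u"]
35. n14.env = true  [B.acc == true]
36. n14.cnt = 8  [8]
37. n13.env = 12  [B.cnt + 4]
38. n13.lab = 24  [B.cnt + 16]
39. n0.env = 9  [d.mk - 1]
40. n0.lab = -4  [S₁.env - 16]

5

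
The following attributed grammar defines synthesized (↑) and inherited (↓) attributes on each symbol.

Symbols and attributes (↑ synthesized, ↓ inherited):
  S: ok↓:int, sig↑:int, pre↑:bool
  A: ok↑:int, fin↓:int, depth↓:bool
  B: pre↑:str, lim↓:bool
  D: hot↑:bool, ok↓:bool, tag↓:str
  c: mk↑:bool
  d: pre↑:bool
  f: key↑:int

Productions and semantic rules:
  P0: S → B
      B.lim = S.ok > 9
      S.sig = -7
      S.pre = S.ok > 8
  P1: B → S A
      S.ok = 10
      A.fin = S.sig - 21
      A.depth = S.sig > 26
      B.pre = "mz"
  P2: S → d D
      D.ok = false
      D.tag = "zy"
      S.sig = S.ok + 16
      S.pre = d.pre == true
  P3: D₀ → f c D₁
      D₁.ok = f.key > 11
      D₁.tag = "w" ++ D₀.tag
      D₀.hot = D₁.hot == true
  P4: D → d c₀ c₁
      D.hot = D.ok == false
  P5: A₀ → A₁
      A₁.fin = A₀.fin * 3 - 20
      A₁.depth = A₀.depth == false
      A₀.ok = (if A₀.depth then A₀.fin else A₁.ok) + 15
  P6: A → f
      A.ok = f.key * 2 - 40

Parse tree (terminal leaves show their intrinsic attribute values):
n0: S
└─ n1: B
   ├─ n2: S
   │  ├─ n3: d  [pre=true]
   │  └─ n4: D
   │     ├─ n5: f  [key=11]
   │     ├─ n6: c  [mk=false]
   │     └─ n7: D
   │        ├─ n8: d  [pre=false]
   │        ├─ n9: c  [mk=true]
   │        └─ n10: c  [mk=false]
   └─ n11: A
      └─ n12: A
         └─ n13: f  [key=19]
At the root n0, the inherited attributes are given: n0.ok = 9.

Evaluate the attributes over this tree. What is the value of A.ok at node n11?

13

1. n0.ok = 9  [given at root]
2. n1.lim = false  [S.ok > 9]
3. n2.ok = 10  [10]
4. n3.pre = true  [terminal]
5. n4.ok = false  [false]
6. n4.tag = "zy"  ["zy"]
7. n5.key = 11  [terminal]
8. n6.mk = false  [terminal]
9. n7.ok = false  [f.key > 11]
10. n7.tag = "wzy"  ["w" ++ D₀.tag]
11. n8.pre = false  [terminal]
12. n9.mk = true  [terminal]
13. n10.mk = false  [terminal]
14. n7.hot = true  [D.ok == false]
15. n4.hot = true  [D₁.hot == true]
16. n2.sig = 26  [S.ok + 16]
17. n2.pre = true  [d.pre == true]
18. n11.fin = 5  [S.sig - 21]
19. n11.depth = false  [S.sig > 26]
20. n12.fin = -5  [A₀.fin * 3 - 20]
21. n12.depth = true  [A₀.depth == false]
22. n13.key = 19  [terminal]
23. n12.ok = -2  [f.key * 2 - 40]
24. n11.ok = 13  [(if A₀.depth then A₀.fin else A₁.ok) + 15]
25. n1.pre = "mz"  ["mz"]
26. n0.sig = -7  [-7]
27. n0.pre = true  [S.ok > 8]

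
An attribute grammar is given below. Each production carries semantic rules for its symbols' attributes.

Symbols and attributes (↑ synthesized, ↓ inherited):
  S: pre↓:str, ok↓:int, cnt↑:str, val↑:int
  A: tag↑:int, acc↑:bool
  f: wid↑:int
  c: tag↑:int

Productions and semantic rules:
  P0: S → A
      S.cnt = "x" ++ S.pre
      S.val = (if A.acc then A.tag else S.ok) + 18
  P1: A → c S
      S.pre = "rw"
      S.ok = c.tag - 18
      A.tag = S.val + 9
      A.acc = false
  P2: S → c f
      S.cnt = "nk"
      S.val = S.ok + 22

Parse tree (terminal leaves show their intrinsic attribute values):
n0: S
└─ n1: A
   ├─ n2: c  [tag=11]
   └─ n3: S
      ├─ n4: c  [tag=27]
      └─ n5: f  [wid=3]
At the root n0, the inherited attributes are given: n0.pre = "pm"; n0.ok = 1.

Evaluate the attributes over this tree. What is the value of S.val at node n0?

19

1. n0.pre = "pm"  [given at root]
2. n0.ok = 1  [given at root]
3. n2.tag = 11  [terminal]
4. n3.pre = "rw"  ["rw"]
5. n3.ok = -7  [c.tag - 18]
6. n4.tag = 27  [terminal]
7. n5.wid = 3  [terminal]
8. n3.cnt = "nk"  ["nk"]
9. n3.val = 15  [S.ok + 22]
10. n1.tag = 24  [S.val + 9]
11. n1.acc = false  [false]
12. n0.cnt = "xpm"  ["x" ++ S.pre]
13. n0.val = 19  [(if A.acc then A.tag else S.ok) + 18]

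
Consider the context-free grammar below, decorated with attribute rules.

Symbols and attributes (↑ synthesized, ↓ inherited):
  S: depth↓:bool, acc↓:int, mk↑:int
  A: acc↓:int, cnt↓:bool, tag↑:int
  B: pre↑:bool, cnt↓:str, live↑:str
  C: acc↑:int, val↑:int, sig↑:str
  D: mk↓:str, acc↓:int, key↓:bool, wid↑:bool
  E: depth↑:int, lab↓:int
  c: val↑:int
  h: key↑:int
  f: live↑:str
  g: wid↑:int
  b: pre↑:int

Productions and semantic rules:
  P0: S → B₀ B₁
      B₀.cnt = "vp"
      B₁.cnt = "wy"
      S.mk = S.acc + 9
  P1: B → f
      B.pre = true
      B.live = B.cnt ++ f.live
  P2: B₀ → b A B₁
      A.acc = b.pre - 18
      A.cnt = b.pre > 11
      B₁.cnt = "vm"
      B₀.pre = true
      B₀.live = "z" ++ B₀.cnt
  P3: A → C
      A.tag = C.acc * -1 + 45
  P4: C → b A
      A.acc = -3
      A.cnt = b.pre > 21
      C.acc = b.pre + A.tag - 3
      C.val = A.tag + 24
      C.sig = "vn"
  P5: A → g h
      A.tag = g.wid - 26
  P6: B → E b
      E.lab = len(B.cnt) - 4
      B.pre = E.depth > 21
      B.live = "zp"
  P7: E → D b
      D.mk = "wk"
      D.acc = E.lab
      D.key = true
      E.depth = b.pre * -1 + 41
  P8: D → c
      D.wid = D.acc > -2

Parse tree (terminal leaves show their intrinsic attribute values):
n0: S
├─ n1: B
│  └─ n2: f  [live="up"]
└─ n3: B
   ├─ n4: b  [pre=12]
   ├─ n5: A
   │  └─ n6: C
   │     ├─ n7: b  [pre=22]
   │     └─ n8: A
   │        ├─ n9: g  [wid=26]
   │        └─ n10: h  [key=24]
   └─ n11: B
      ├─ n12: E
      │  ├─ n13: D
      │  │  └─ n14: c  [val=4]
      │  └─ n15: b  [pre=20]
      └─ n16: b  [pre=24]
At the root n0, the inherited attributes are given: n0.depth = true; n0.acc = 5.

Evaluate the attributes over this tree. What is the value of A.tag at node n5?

26

1. n0.depth = true  [given at root]
2. n0.acc = 5  [given at root]
3. n1.cnt = "vp"  ["vp"]
4. n2.live = "up"  [terminal]
5. n1.pre = true  [true]
6. n1.live = "vpup"  [B.cnt ++ f.live]
7. n3.cnt = "wy"  ["wy"]
8. n4.pre = 12  [terminal]
9. n5.acc = -6  [b.pre - 18]
10. n5.cnt = true  [b.pre > 11]
11. n7.pre = 22  [terminal]
12. n8.acc = -3  [-3]
13. n8.cnt = true  [b.pre > 21]
14. n9.wid = 26  [terminal]
15. n10.key = 24  [terminal]
16. n8.tag = 0  [g.wid - 26]
17. n6.acc = 19  [b.pre + A.tag - 3]
18. n6.val = 24  [A.tag + 24]
19. n6.sig = "vn"  ["vn"]
20. n5.tag = 26  [C.acc * -1 + 45]
21. n11.cnt = "vm"  ["vm"]
22. n12.lab = -2  [len(B.cnt) - 4]
23. n13.mk = "wk"  ["wk"]
24. n13.acc = -2  [E.lab]
25. n13.key = true  [true]
26. n14.val = 4  [terminal]
27. n13.wid = false  [D.acc > -2]
28. n15.pre = 20  [terminal]
29. n12.depth = 21  [b.pre * -1 + 41]
30. n16.pre = 24  [terminal]
31. n11.pre = false  [E.depth > 21]
32. n11.live = "zp"  ["zp"]
33. n3.pre = true  [true]
34. n3.live = "zwy"  ["z" ++ B₀.cnt]
35. n0.mk = 14  [S.acc + 9]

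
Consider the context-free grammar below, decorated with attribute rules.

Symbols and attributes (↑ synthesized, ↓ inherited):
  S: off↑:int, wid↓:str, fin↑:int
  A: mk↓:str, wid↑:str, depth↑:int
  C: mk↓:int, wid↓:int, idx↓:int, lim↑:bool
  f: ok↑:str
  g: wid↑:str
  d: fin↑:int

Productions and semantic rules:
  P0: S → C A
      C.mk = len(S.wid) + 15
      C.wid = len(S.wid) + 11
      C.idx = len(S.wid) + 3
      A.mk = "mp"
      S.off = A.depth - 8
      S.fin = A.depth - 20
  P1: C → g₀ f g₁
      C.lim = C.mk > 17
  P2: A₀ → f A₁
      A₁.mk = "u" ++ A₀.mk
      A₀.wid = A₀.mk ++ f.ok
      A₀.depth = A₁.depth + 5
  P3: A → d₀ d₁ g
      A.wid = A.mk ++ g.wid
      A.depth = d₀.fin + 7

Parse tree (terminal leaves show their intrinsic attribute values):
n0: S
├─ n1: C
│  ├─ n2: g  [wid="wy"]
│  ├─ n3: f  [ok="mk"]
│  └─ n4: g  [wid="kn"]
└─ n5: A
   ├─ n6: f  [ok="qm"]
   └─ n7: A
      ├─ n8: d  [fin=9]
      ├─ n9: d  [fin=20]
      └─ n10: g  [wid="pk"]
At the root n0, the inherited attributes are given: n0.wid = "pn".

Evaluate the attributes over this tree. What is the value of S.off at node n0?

1. n0.wid = "pn"  [given at root]
2. n1.mk = 17  [len(S.wid) + 15]
3. n1.wid = 13  [len(S.wid) + 11]
4. n1.idx = 5  [len(S.wid) + 3]
5. n2.wid = "wy"  [terminal]
6. n3.ok = "mk"  [terminal]
7. n4.wid = "kn"  [terminal]
8. n1.lim = false  [C.mk > 17]
9. n5.mk = "mp"  ["mp"]
10. n6.ok = "qm"  [terminal]
11. n7.mk = "ump"  ["u" ++ A₀.mk]
12. n8.fin = 9  [terminal]
13. n9.fin = 20  [terminal]
14. n10.wid = "pk"  [terminal]
15. n7.wid = "umppk"  [A.mk ++ g.wid]
16. n7.depth = 16  [d₀.fin + 7]
17. n5.wid = "mpqm"  [A₀.mk ++ f.ok]
18. n5.depth = 21  [A₁.depth + 5]
19. n0.off = 13  [A.depth - 8]
20. n0.fin = 1  [A.depth - 20]

13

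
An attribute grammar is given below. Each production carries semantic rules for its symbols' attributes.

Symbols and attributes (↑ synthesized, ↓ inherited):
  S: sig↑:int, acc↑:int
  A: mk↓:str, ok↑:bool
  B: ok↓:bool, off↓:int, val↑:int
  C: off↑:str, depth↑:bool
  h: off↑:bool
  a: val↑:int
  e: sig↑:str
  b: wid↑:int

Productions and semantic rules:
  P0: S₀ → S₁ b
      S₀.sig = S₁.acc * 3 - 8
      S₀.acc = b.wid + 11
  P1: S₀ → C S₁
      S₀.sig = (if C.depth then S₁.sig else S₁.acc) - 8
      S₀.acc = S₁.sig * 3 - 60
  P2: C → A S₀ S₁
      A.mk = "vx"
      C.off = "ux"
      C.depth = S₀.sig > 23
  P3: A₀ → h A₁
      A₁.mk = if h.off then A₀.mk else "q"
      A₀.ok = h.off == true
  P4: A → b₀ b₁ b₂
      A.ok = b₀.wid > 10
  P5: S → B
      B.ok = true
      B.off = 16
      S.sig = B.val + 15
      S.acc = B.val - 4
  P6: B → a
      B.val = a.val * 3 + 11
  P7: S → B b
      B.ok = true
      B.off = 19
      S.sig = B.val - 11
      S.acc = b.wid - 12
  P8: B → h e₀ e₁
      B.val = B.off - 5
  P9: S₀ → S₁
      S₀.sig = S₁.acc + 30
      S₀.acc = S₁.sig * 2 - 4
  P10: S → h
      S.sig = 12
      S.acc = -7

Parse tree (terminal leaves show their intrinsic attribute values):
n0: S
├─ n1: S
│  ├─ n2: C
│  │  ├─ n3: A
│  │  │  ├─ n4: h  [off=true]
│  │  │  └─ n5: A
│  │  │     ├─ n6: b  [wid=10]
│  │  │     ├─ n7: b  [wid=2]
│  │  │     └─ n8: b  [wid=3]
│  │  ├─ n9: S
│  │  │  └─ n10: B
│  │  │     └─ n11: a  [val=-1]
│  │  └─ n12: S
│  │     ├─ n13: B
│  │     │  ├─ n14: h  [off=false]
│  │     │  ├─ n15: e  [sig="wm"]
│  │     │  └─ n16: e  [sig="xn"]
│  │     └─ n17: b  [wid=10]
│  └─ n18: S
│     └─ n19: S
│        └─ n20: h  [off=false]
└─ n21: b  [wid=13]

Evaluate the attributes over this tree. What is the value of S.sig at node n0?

19

1. n3.mk = "vx"  ["vx"]
2. n4.off = true  [terminal]
3. n5.mk = "vx"  [if h.off then A₀.mk else "q"]
4. n6.wid = 10  [terminal]
5. n7.wid = 2  [terminal]
6. n8.wid = 3  [terminal]
7. n5.ok = false  [b₀.wid > 10]
8. n3.ok = true  [h.off == true]
9. n10.ok = true  [true]
10. n10.off = 16  [16]
11. n11.val = -1  [terminal]
12. n10.val = 8  [a.val * 3 + 11]
13. n9.sig = 23  [B.val + 15]
14. n9.acc = 4  [B.val - 4]
15. n13.ok = true  [true]
16. n13.off = 19  [19]
17. n14.off = false  [terminal]
18. n15.sig = "wm"  [terminal]
19. n16.sig = "xn"  [terminal]
20. n13.val = 14  [B.off - 5]
21. n17.wid = 10  [terminal]
22. n12.sig = 3  [B.val - 11]
23. n12.acc = -2  [b.wid - 12]
24. n2.off = "ux"  ["ux"]
25. n2.depth = false  [S₀.sig > 23]
26. n20.off = false  [terminal]
27. n19.sig = 12  [12]
28. n19.acc = -7  [-7]
29. n18.sig = 23  [S₁.acc + 30]
30. n18.acc = 20  [S₁.sig * 2 - 4]
31. n1.sig = 12  [(if C.depth then S₁.sig else S₁.acc) - 8]
32. n1.acc = 9  [S₁.sig * 3 - 60]
33. n21.wid = 13  [terminal]
34. n0.sig = 19  [S₁.acc * 3 - 8]
35. n0.acc = 24  [b.wid + 11]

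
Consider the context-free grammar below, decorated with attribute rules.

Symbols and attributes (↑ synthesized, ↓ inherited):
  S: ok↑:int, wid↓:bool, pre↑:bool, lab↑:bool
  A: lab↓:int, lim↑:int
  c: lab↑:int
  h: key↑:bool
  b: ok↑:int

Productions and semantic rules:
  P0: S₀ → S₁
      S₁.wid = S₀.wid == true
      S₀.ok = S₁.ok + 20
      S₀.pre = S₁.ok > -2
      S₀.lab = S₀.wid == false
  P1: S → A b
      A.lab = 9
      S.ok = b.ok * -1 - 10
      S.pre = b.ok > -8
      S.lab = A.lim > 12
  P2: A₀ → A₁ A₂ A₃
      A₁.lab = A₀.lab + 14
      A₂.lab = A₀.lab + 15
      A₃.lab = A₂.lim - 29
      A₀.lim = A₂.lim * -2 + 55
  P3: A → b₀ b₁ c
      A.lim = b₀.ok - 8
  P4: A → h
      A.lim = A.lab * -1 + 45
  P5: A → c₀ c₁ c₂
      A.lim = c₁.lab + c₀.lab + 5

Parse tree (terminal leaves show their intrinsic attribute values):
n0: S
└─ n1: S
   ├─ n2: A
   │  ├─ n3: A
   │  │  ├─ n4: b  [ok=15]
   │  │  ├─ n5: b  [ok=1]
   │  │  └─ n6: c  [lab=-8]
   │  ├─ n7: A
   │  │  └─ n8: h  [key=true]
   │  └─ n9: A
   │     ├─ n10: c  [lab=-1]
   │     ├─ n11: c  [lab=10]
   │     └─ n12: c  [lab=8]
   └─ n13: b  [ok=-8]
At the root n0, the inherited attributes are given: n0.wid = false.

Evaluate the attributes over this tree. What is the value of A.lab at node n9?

-8

1. n0.wid = false  [given at root]
2. n1.wid = false  [S₀.wid == true]
3. n2.lab = 9  [9]
4. n3.lab = 23  [A₀.lab + 14]
5. n4.ok = 15  [terminal]
6. n5.ok = 1  [terminal]
7. n6.lab = -8  [terminal]
8. n3.lim = 7  [b₀.ok - 8]
9. n7.lab = 24  [A₀.lab + 15]
10. n8.key = true  [terminal]
11. n7.lim = 21  [A.lab * -1 + 45]
12. n9.lab = -8  [A₂.lim - 29]
13. n10.lab = -1  [terminal]
14. n11.lab = 10  [terminal]
15. n12.lab = 8  [terminal]
16. n9.lim = 14  [c₁.lab + c₀.lab + 5]
17. n2.lim = 13  [A₂.lim * -2 + 55]
18. n13.ok = -8  [terminal]
19. n1.ok = -2  [b.ok * -1 - 10]
20. n1.pre = false  [b.ok > -8]
21. n1.lab = true  [A.lim > 12]
22. n0.ok = 18  [S₁.ok + 20]
23. n0.pre = false  [S₁.ok > -2]
24. n0.lab = true  [S₀.wid == false]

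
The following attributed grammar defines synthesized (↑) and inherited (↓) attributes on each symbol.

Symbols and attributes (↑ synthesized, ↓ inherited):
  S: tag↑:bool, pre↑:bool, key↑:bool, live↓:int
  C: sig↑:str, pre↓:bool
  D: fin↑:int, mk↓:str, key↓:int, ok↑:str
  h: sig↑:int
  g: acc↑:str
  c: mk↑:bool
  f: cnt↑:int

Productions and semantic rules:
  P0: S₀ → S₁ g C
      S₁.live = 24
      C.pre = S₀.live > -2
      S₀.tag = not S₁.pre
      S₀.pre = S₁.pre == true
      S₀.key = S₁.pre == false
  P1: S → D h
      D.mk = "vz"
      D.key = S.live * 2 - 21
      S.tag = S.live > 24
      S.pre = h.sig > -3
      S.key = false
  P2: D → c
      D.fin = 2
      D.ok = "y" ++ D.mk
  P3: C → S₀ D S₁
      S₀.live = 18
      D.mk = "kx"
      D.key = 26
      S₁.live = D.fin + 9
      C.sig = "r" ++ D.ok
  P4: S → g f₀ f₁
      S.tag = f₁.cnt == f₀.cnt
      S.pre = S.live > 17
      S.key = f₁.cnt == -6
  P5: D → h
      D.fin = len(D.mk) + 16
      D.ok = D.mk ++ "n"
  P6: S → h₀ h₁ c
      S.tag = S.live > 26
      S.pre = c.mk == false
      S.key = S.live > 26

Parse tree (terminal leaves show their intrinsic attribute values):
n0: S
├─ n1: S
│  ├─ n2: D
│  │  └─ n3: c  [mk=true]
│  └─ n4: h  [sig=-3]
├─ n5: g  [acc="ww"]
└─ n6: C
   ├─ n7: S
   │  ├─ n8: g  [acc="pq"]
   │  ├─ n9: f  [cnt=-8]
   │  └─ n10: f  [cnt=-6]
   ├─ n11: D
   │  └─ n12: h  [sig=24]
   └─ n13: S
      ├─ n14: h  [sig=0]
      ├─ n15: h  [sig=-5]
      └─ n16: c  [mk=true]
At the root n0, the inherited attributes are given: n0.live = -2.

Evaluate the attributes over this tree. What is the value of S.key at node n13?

1. n0.live = -2  [given at root]
2. n1.live = 24  [24]
3. n2.mk = "vz"  ["vz"]
4. n2.key = 27  [S.live * 2 - 21]
5. n3.mk = true  [terminal]
6. n2.fin = 2  [2]
7. n2.ok = "yvz"  ["y" ++ D.mk]
8. n4.sig = -3  [terminal]
9. n1.tag = false  [S.live > 24]
10. n1.pre = false  [h.sig > -3]
11. n1.key = false  [false]
12. n5.acc = "ww"  [terminal]
13. n6.pre = false  [S₀.live > -2]
14. n7.live = 18  [18]
15. n8.acc = "pq"  [terminal]
16. n9.cnt = -8  [terminal]
17. n10.cnt = -6  [terminal]
18. n7.tag = false  [f₁.cnt == f₀.cnt]
19. n7.pre = true  [S.live > 17]
20. n7.key = true  [f₁.cnt == -6]
21. n11.mk = "kx"  ["kx"]
22. n11.key = 26  [26]
23. n12.sig = 24  [terminal]
24. n11.fin = 18  [len(D.mk) + 16]
25. n11.ok = "kxn"  [D.mk ++ "n"]
26. n13.live = 27  [D.fin + 9]
27. n14.sig = 0  [terminal]
28. n15.sig = -5  [terminal]
29. n16.mk = true  [terminal]
30. n13.tag = true  [S.live > 26]
31. n13.pre = false  [c.mk == false]
32. n13.key = true  [S.live > 26]
33. n6.sig = "rkxn"  ["r" ++ D.ok]
34. n0.tag = true  [not S₁.pre]
35. n0.pre = false  [S₁.pre == true]
36. n0.key = true  [S₁.pre == false]

true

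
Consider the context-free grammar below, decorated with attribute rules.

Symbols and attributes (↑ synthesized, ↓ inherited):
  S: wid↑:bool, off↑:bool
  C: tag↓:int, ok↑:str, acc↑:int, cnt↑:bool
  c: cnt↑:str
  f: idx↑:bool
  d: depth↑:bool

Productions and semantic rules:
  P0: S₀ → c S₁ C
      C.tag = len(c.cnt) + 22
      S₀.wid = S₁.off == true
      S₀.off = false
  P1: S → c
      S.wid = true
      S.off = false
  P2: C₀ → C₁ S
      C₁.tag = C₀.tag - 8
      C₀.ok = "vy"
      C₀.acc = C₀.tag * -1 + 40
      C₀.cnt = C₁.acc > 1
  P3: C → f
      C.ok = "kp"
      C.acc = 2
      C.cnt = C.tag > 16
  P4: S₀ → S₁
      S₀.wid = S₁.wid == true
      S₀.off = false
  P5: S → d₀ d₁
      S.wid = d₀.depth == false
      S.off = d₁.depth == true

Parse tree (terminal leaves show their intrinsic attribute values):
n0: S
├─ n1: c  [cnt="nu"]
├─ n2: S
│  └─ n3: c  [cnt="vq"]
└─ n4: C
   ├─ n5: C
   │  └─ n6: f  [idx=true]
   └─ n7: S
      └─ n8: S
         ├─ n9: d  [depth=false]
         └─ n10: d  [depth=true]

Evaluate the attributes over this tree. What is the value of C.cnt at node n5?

1. n1.cnt = "nu"  [terminal]
2. n3.cnt = "vq"  [terminal]
3. n2.wid = true  [true]
4. n2.off = false  [false]
5. n4.tag = 24  [len(c.cnt) + 22]
6. n5.tag = 16  [C₀.tag - 8]
7. n6.idx = true  [terminal]
8. n5.ok = "kp"  ["kp"]
9. n5.acc = 2  [2]
10. n5.cnt = false  [C.tag > 16]
11. n9.depth = false  [terminal]
12. n10.depth = true  [terminal]
13. n8.wid = true  [d₀.depth == false]
14. n8.off = true  [d₁.depth == true]
15. n7.wid = true  [S₁.wid == true]
16. n7.off = false  [false]
17. n4.ok = "vy"  ["vy"]
18. n4.acc = 16  [C₀.tag * -1 + 40]
19. n4.cnt = true  [C₁.acc > 1]
20. n0.wid = false  [S₁.off == true]
21. n0.off = false  [false]

false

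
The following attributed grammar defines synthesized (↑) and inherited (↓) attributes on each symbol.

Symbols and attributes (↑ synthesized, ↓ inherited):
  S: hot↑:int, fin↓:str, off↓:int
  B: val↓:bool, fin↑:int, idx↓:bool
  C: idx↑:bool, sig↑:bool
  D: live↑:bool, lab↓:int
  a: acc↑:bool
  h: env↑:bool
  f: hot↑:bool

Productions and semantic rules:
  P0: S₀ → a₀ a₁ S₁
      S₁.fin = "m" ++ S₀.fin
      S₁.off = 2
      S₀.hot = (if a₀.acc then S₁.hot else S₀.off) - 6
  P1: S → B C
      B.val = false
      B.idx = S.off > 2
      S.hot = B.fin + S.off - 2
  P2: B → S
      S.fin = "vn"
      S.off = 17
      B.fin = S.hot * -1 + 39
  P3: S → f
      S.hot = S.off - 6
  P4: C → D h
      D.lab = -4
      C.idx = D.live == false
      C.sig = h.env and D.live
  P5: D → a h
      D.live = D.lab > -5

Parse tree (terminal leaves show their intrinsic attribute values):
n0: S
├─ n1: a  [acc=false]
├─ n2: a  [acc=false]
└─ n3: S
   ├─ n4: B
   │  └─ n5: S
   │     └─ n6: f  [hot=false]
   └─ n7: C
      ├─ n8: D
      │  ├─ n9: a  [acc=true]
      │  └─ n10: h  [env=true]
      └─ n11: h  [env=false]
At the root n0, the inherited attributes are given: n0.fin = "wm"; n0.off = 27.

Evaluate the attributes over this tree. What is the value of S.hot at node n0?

1. n0.fin = "wm"  [given at root]
2. n0.off = 27  [given at root]
3. n1.acc = false  [terminal]
4. n2.acc = false  [terminal]
5. n3.fin = "mwm"  ["m" ++ S₀.fin]
6. n3.off = 2  [2]
7. n4.val = false  [false]
8. n4.idx = false  [S.off > 2]
9. n5.fin = "vn"  ["vn"]
10. n5.off = 17  [17]
11. n6.hot = false  [terminal]
12. n5.hot = 11  [S.off - 6]
13. n4.fin = 28  [S.hot * -1 + 39]
14. n8.lab = -4  [-4]
15. n9.acc = true  [terminal]
16. n10.env = true  [terminal]
17. n8.live = true  [D.lab > -5]
18. n11.env = false  [terminal]
19. n7.idx = false  [D.live == false]
20. n7.sig = false  [h.env and D.live]
21. n3.hot = 28  [B.fin + S.off - 2]
22. n0.hot = 21  [(if a₀.acc then S₁.hot else S₀.off) - 6]

21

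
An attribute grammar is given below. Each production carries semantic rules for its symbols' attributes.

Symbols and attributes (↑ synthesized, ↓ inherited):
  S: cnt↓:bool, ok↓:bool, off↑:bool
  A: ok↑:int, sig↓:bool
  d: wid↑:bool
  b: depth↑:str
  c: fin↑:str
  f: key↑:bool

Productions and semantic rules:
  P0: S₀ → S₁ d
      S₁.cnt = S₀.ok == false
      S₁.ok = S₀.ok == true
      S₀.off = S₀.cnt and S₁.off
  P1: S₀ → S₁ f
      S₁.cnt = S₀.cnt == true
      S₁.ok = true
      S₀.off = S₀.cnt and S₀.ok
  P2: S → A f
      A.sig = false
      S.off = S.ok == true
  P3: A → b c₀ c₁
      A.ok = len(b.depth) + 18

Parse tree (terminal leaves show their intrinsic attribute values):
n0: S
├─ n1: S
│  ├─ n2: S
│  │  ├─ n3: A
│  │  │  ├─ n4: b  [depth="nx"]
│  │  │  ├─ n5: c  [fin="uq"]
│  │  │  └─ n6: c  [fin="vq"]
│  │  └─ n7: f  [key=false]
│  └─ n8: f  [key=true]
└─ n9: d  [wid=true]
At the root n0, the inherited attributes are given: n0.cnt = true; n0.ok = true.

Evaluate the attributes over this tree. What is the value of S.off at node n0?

false

1. n0.cnt = true  [given at root]
2. n0.ok = true  [given at root]
3. n1.cnt = false  [S₀.ok == false]
4. n1.ok = true  [S₀.ok == true]
5. n2.cnt = false  [S₀.cnt == true]
6. n2.ok = true  [true]
7. n3.sig = false  [false]
8. n4.depth = "nx"  [terminal]
9. n5.fin = "uq"  [terminal]
10. n6.fin = "vq"  [terminal]
11. n3.ok = 20  [len(b.depth) + 18]
12. n7.key = false  [terminal]
13. n2.off = true  [S.ok == true]
14. n8.key = true  [terminal]
15. n1.off = false  [S₀.cnt and S₀.ok]
16. n9.wid = true  [terminal]
17. n0.off = false  [S₀.cnt and S₁.off]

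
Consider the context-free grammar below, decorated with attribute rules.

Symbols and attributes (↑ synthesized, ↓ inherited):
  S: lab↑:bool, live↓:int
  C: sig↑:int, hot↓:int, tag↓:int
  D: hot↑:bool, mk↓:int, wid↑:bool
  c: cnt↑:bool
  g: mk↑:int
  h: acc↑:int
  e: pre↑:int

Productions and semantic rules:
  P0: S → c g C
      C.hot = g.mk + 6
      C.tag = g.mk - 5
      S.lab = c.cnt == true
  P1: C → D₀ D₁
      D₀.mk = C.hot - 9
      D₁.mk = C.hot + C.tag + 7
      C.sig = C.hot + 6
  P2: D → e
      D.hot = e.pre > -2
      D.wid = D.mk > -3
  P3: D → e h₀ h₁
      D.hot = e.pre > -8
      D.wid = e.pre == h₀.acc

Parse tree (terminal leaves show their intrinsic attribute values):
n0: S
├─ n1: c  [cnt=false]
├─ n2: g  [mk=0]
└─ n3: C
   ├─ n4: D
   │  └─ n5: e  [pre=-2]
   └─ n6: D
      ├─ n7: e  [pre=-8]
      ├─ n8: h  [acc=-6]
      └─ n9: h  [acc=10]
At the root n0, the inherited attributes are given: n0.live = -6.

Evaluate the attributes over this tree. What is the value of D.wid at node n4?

false

1. n0.live = -6  [given at root]
2. n1.cnt = false  [terminal]
3. n2.mk = 0  [terminal]
4. n3.hot = 6  [g.mk + 6]
5. n3.tag = -5  [g.mk - 5]
6. n4.mk = -3  [C.hot - 9]
7. n5.pre = -2  [terminal]
8. n4.hot = false  [e.pre > -2]
9. n4.wid = false  [D.mk > -3]
10. n6.mk = 8  [C.hot + C.tag + 7]
11. n7.pre = -8  [terminal]
12. n8.acc = -6  [terminal]
13. n9.acc = 10  [terminal]
14. n6.hot = false  [e.pre > -8]
15. n6.wid = false  [e.pre == h₀.acc]
16. n3.sig = 12  [C.hot + 6]
17. n0.lab = false  [c.cnt == true]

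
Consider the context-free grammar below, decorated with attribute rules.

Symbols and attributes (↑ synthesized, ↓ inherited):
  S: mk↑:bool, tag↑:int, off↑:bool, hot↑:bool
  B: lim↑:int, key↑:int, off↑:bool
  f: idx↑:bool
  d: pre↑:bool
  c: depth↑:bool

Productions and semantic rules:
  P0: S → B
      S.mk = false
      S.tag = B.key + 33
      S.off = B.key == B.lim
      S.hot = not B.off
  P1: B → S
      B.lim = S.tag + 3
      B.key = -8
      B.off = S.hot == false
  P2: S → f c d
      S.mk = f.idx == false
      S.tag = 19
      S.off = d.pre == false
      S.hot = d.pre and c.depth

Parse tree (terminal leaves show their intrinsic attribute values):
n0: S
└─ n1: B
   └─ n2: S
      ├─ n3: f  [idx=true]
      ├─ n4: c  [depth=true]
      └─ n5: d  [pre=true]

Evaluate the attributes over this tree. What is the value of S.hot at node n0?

1. n3.idx = true  [terminal]
2. n4.depth = true  [terminal]
3. n5.pre = true  [terminal]
4. n2.mk = false  [f.idx == false]
5. n2.tag = 19  [19]
6. n2.off = false  [d.pre == false]
7. n2.hot = true  [d.pre and c.depth]
8. n1.lim = 22  [S.tag + 3]
9. n1.key = -8  [-8]
10. n1.off = false  [S.hot == false]
11. n0.mk = false  [false]
12. n0.tag = 25  [B.key + 33]
13. n0.off = false  [B.key == B.lim]
14. n0.hot = true  [not B.off]

true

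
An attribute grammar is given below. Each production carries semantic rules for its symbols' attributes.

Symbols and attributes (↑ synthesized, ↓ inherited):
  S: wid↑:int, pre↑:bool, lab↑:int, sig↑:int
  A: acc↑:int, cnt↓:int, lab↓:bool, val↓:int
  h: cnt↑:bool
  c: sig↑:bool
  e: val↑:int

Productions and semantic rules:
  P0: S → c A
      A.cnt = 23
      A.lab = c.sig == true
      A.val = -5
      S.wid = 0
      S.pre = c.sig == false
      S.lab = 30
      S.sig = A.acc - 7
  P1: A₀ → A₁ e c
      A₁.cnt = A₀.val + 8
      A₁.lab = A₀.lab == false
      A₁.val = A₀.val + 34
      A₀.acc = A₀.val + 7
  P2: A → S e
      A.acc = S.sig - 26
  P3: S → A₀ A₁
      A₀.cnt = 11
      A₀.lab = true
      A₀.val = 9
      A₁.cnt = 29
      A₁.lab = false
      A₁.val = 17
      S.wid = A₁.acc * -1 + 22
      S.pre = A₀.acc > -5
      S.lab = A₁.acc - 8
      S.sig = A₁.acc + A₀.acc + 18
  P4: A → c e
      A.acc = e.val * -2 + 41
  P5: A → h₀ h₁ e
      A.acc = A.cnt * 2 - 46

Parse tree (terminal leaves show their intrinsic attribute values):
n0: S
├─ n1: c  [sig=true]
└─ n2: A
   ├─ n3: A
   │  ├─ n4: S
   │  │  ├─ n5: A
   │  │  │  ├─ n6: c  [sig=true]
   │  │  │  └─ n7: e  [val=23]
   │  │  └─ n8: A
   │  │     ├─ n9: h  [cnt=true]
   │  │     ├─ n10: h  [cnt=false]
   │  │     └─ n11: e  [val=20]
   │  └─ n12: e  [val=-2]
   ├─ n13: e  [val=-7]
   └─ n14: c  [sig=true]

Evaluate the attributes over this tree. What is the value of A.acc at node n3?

-1

1. n1.sig = true  [terminal]
2. n2.cnt = 23  [23]
3. n2.lab = true  [c.sig == true]
4. n2.val = -5  [-5]
5. n3.cnt = 3  [A₀.val + 8]
6. n3.lab = false  [A₀.lab == false]
7. n3.val = 29  [A₀.val + 34]
8. n5.cnt = 11  [11]
9. n5.lab = true  [true]
10. n5.val = 9  [9]
11. n6.sig = true  [terminal]
12. n7.val = 23  [terminal]
13. n5.acc = -5  [e.val * -2 + 41]
14. n8.cnt = 29  [29]
15. n8.lab = false  [false]
16. n8.val = 17  [17]
17. n9.cnt = true  [terminal]
18. n10.cnt = false  [terminal]
19. n11.val = 20  [terminal]
20. n8.acc = 12  [A.cnt * 2 - 46]
21. n4.wid = 10  [A₁.acc * -1 + 22]
22. n4.pre = false  [A₀.acc > -5]
23. n4.lab = 4  [A₁.acc - 8]
24. n4.sig = 25  [A₁.acc + A₀.acc + 18]
25. n12.val = -2  [terminal]
26. n3.acc = -1  [S.sig - 26]
27. n13.val = -7  [terminal]
28. n14.sig = true  [terminal]
29. n2.acc = 2  [A₀.val + 7]
30. n0.wid = 0  [0]
31. n0.pre = false  [c.sig == false]
32. n0.lab = 30  [30]
33. n0.sig = -5  [A.acc - 7]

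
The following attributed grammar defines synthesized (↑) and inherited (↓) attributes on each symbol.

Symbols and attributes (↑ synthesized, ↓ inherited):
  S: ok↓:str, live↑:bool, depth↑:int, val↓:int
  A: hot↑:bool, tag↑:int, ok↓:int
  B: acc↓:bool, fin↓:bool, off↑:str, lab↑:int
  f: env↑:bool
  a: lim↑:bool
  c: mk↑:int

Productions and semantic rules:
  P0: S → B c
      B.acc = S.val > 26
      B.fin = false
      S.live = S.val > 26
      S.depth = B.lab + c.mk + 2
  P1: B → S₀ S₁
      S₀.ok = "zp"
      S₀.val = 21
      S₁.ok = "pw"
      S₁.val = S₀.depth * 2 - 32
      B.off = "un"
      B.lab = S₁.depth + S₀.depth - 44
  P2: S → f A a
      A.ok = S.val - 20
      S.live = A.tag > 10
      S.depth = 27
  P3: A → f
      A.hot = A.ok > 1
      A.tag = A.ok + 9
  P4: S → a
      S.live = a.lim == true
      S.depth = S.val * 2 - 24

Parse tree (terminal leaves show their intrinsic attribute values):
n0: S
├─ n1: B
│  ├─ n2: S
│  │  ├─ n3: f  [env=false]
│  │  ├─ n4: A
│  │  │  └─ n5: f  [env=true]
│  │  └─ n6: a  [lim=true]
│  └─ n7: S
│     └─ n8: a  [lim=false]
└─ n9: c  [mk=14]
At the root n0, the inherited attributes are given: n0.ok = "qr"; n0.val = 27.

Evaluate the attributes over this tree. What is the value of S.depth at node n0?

1. n0.ok = "qr"  [given at root]
2. n0.val = 27  [given at root]
3. n1.acc = true  [S.val > 26]
4. n1.fin = false  [false]
5. n2.ok = "zp"  ["zp"]
6. n2.val = 21  [21]
7. n3.env = false  [terminal]
8. n4.ok = 1  [S.val - 20]
9. n5.env = true  [terminal]
10. n4.hot = false  [A.ok > 1]
11. n4.tag = 10  [A.ok + 9]
12. n6.lim = true  [terminal]
13. n2.live = false  [A.tag > 10]
14. n2.depth = 27  [27]
15. n7.ok = "pw"  ["pw"]
16. n7.val = 22  [S₀.depth * 2 - 32]
17. n8.lim = false  [terminal]
18. n7.live = false  [a.lim == true]
19. n7.depth = 20  [S.val * 2 - 24]
20. n1.off = "un"  ["un"]
21. n1.lab = 3  [S₁.depth + S₀.depth - 44]
22. n9.mk = 14  [terminal]
23. n0.live = true  [S.val > 26]
24. n0.depth = 19  [B.lab + c.mk + 2]

19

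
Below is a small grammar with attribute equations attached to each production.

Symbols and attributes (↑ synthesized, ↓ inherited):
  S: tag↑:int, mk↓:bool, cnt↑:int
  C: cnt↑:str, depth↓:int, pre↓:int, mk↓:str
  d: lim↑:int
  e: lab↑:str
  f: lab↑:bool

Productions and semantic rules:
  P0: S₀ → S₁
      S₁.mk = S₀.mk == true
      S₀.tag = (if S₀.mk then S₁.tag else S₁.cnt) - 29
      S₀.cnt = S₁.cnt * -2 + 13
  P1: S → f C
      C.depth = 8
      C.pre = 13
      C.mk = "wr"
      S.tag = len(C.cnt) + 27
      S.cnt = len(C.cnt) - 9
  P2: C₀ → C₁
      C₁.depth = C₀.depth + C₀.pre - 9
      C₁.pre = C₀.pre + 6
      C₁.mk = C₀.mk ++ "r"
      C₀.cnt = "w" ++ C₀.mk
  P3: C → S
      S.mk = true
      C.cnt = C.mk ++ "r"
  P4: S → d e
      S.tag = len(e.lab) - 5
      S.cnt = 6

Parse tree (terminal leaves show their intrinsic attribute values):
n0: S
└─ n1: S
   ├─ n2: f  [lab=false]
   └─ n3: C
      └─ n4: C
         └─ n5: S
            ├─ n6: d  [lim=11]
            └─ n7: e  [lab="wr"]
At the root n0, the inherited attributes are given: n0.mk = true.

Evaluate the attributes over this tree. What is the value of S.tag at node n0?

1

1. n0.mk = true  [given at root]
2. n1.mk = true  [S₀.mk == true]
3. n2.lab = false  [terminal]
4. n3.depth = 8  [8]
5. n3.pre = 13  [13]
6. n3.mk = "wr"  ["wr"]
7. n4.depth = 12  [C₀.depth + C₀.pre - 9]
8. n4.pre = 19  [C₀.pre + 6]
9. n4.mk = "wrr"  [C₀.mk ++ "r"]
10. n5.mk = true  [true]
11. n6.lim = 11  [terminal]
12. n7.lab = "wr"  [terminal]
13. n5.tag = -3  [len(e.lab) - 5]
14. n5.cnt = 6  [6]
15. n4.cnt = "wrrr"  [C.mk ++ "r"]
16. n3.cnt = "wwr"  ["w" ++ C₀.mk]
17. n1.tag = 30  [len(C.cnt) + 27]
18. n1.cnt = -6  [len(C.cnt) - 9]
19. n0.tag = 1  [(if S₀.mk then S₁.tag else S₁.cnt) - 29]
20. n0.cnt = 25  [S₁.cnt * -2 + 13]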